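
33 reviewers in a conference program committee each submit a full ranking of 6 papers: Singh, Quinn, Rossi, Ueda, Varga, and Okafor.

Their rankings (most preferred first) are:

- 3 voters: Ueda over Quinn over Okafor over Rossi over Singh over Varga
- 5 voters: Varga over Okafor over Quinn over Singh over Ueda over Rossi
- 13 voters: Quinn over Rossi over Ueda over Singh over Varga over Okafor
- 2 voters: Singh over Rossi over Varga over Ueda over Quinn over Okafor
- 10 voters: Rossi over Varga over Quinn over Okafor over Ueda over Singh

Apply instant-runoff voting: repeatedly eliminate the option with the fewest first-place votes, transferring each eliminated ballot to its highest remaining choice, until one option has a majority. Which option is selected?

Quinn

Round 1: Quinn 13, Rossi 10, Varga 5, Ueda 3, Singh 2, Okafor 0. Okafor has the fewest and is eliminated.
Round 2: Quinn 13, Rossi 10, Varga 5, Ueda 3, Singh 2. Singh has the fewest and is eliminated.
Round 3: Quinn 13, Rossi 12, Varga 5, Ueda 3. Ueda has the fewest and is eliminated.
Round 4: Quinn 16, Rossi 12, Varga 5. Varga has the fewest and is eliminated.
Round 5: Quinn 21, Rossi 12. Quinn has a majority.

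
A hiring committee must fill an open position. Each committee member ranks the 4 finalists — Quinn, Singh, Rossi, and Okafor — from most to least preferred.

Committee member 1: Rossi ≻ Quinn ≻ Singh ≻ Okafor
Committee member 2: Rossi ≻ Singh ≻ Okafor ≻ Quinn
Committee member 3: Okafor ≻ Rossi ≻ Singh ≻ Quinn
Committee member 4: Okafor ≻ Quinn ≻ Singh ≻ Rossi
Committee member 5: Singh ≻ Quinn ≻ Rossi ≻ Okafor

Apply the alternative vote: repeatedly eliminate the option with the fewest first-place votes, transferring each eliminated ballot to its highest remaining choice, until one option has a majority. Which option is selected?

Round 1: Rossi 2, Okafor 2, Singh 1, Quinn 0. Quinn has the fewest and is eliminated.
Round 2: Rossi 2, Okafor 2, Singh 1. Singh has the fewest and is eliminated.
Round 3: Rossi 3, Okafor 2. Rossi has a majority.

Rossi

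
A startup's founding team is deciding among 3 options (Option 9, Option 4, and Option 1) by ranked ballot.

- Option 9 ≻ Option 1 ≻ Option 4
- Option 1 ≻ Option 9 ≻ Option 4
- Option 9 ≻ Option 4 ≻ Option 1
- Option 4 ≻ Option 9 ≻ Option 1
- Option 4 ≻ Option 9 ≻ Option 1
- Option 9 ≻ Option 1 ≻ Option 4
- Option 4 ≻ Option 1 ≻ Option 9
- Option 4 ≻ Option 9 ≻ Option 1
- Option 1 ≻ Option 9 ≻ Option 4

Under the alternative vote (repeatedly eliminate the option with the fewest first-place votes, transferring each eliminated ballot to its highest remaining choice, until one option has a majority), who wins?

Option 9

Round 1: Option 4 4, Option 9 3, Option 1 2. Option 1 has the fewest and is eliminated.
Round 2: Option 9 5, Option 4 4. Option 9 has a majority.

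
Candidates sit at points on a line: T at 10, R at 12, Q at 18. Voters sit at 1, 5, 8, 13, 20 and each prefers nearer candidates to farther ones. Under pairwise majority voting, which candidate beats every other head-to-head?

With single-peaked preferences on a line, the Condorcet winner is the candidate closest to the median voter.
The median voter (position 8) is closest to T at 10.
Check: T vs Q — voters closer to T: 4 of 5.

T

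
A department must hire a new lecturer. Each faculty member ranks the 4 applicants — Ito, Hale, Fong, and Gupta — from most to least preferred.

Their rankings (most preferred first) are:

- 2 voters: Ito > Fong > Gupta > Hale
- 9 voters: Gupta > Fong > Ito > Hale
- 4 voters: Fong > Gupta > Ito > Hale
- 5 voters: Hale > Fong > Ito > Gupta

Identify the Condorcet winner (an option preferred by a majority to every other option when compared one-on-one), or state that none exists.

Fong

Head-to-head results (20 voters total):
Ito vs Hale: Ito wins 15–5.
Ito vs Fong: Fong wins 18–2.
Ito vs Gupta: Gupta wins 13–7.
Hale vs Fong: Fong wins 15–5.
Hale vs Gupta: Gupta wins 15–5.
Fong vs Gupta: Fong wins 11–9.
Fong beats each rival — Ito (18–2), Hale (15–5), Gupta (11–9) — so Fong is the Condorcet winner.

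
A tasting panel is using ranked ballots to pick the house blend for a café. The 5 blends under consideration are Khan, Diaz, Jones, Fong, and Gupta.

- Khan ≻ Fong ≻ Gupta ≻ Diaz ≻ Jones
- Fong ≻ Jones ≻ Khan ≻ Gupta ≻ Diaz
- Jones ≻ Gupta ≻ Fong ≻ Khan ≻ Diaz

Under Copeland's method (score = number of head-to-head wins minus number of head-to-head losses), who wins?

Fong

Pairwise results:
  Khan vs Diaz: Khan wins 3–0.
  Khan vs Jones: Jones wins 2–1.
  Khan vs Fong: Fong wins 2–1.
  Khan vs Gupta: Khan wins 2–1.
  Diaz vs Jones: Jones wins 2–1.
  Diaz vs Fong: Fong wins 3–0.
  Diaz vs Gupta: Gupta wins 3–0.
  Jones vs Fong: Fong wins 2–1.
  Jones vs Gupta: Jones wins 2–1.
  Fong vs Gupta: Fong wins 2–1.
Copeland scores (wins − losses):
  Khan: 2 − 2 = 0
  Diaz: 0 − 4 = -4
  Jones: 3 − 1 = 2
  Fong: 4 − 0 = 4
  Gupta: 1 − 3 = -2
Fong has the best Copeland score.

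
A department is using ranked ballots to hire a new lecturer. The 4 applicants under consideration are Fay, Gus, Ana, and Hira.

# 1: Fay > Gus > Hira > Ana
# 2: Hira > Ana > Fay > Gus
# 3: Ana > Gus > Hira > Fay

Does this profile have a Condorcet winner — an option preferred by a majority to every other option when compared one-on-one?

Head-to-head results (3 voters total):
Fay vs Gus: Fay wins 2–1.
Fay vs Ana: Ana wins 2–1.
Fay vs Hira: Hira wins 2–1.
Gus vs Ana: Ana wins 2–1.
Gus vs Hira: Gus wins 2–1.
Ana vs Hira: Hira wins 2–1.
No candidate beats all others: Fay beats Gus beats Hira beats Fay, a majority cycle.

No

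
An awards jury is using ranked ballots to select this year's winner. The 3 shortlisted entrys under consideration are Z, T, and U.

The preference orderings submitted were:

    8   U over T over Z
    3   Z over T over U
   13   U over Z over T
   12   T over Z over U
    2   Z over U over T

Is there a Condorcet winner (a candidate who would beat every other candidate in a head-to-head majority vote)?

Yes

Head-to-head results (38 voters total):
Z vs T: T wins 20–18.
Z vs U: U wins 21–17.
T vs U: U wins 23–15.
U beats each rival — Z (21–17), T (23–15) — so U is the Condorcet winner.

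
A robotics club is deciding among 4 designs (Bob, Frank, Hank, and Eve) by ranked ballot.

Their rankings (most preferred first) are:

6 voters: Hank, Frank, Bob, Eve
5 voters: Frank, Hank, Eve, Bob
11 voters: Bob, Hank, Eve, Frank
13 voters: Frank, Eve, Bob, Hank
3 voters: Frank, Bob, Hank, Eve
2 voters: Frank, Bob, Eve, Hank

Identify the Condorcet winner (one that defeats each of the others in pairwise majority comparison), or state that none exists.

Head-to-head results (40 voters total):
Bob vs Frank: Frank wins 29–11.
Bob vs Hank: Bob wins 29–11.
Bob vs Eve: Bob wins 22–18.
Frank vs Hank: Frank wins 23–17.
Frank vs Eve: Frank wins 29–11.
Hank vs Eve: Hank wins 25–15.
Frank beats each rival — Bob (29–11), Hank (23–17), Eve (29–11) — so Frank is the Condorcet winner.

Frank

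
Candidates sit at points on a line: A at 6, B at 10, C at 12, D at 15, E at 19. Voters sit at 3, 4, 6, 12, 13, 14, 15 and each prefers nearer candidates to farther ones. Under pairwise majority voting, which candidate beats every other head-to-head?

C

With single-peaked preferences on a line, the Condorcet winner is the candidate closest to the median voter.
The median voter (position 12) is closest to C at 12.
Check: C vs D — voters closer to C: 5 of 7.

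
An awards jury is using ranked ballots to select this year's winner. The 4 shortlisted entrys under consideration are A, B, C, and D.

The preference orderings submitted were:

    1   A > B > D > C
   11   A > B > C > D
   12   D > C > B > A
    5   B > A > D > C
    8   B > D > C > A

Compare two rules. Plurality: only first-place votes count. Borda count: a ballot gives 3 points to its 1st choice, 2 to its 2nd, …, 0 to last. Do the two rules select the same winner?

Yes

Plurality first-place counts: A 12, B 13, C 0, D 12 → B.
Borda totals: A 46, B 75, C 43, D 58 → B.
The two rules agree on B.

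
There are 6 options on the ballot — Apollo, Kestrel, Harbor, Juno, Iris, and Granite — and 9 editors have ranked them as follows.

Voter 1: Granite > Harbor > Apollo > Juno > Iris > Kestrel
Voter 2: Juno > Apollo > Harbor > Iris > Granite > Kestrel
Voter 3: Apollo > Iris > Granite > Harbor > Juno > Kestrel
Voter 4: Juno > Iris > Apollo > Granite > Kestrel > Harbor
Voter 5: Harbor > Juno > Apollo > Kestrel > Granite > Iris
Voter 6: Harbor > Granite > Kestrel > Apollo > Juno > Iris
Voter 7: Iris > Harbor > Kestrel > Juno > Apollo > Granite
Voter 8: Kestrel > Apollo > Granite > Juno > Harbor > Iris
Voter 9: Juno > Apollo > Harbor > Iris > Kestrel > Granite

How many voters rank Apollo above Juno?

Ballots ranking Apollo above Juno: 4.
Ballots ranking Juno above Apollo: 5.
So 4 of 9 voters prefer Apollo to Juno.

4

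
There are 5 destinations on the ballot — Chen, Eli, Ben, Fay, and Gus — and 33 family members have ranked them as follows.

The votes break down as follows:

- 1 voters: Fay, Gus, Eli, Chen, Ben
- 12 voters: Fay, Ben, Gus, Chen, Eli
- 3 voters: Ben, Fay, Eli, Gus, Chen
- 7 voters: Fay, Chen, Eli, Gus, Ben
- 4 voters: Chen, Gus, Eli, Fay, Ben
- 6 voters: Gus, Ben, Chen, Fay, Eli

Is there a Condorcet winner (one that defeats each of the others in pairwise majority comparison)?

Head-to-head results (33 voters total):
Chen vs Eli: Chen wins 29–4.
Chen vs Ben: Ben wins 21–12.
Chen vs Fay: Fay wins 23–10.
Chen vs Gus: Gus wins 22–11.
Eli vs Ben: Ben wins 21–12.
Eli vs Fay: Fay wins 29–4.
Eli vs Gus: Gus wins 23–10.
Ben vs Fay: Fay wins 24–9.
Ben vs Gus: Gus wins 18–15.
Fay vs Gus: Fay wins 23–10.
Fay beats each rival — Chen (23–10), Eli (29–4), Ben (24–9), Gus (23–10) — so Fay is the Condorcet winner.

Yes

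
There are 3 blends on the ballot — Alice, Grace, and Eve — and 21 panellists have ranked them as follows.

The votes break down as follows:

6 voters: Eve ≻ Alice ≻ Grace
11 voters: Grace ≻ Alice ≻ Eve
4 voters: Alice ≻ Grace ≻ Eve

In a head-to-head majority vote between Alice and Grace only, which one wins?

Grace

Ballots ranking Alice above Grace: 6+4 = 10.
Ballots ranking Grace above Alice: 11.
Grace wins the head-to-head, 11–10.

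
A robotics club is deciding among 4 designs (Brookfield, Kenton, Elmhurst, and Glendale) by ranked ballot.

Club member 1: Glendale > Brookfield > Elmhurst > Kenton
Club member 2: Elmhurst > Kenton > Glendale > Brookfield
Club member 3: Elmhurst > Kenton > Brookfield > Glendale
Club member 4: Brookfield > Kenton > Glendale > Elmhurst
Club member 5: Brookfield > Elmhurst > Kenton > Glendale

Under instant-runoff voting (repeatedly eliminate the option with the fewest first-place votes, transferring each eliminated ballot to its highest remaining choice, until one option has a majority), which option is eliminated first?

Kenton

Round 1: Brookfield 2, Elmhurst 2, Glendale 1, Kenton 0. Kenton has the fewest and is eliminated.
Round 2: Brookfield 2, Elmhurst 2, Glendale 1. Glendale has the fewest and is eliminated.
Round 3: Brookfield 3, Elmhurst 2. Brookfield has a majority.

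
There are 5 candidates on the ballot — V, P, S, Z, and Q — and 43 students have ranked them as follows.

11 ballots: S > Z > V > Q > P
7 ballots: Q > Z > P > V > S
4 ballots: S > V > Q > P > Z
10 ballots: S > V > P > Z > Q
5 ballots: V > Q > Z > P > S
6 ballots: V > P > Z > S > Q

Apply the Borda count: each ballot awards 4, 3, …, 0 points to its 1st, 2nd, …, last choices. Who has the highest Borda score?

Borda scores:
  V: 11·2 + 7·1 + 4·3 + 10·3 + 5·4 + 6·4 = 115
  P: 11·0 + 7·2 + 4·1 + 10·2 + 5·1 + 6·3 = 61
  S: 11·4 + 7·0 + 4·4 + 10·4 + 5·0 + 6·1 = 106
  Z: 11·3 + 7·3 + 4·0 + 10·1 + 5·2 + 6·2 = 86
  Q: 11·1 + 7·4 + 4·2 + 10·0 + 5·3 + 6·0 = 62
V has the highest total.

V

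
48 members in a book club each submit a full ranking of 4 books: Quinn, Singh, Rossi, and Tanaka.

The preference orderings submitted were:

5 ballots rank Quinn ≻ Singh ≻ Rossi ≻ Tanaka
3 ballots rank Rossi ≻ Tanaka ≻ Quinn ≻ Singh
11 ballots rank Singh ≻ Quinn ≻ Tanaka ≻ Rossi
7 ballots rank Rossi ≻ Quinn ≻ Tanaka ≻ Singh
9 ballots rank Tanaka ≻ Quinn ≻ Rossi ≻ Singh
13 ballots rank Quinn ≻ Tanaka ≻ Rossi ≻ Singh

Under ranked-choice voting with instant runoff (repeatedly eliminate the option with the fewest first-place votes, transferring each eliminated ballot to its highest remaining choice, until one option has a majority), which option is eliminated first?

Round 1: Quinn 18, Singh 11, Rossi 10, Tanaka 9. Tanaka has the fewest and is eliminated.
Round 2: Quinn 27, Singh 11, Rossi 10. Quinn has a majority.

Tanaka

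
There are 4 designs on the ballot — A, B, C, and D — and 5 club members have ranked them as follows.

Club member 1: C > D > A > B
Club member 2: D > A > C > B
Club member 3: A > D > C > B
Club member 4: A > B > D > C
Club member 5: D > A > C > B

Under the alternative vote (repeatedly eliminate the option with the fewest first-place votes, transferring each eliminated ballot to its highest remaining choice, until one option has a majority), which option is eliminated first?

Round 1: A 2, D 2, C 1, B 0. B has the fewest and is eliminated.
Round 2: A 2, D 2, C 1. C has the fewest and is eliminated.
Round 3: D 3, A 2. D has a majority.

B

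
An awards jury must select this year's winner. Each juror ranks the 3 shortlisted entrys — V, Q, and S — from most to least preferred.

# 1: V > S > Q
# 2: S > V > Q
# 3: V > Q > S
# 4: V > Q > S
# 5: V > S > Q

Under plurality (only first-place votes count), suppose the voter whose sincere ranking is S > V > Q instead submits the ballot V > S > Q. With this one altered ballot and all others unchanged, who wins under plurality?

V

First-place totals with the altered ballot: V 5, Q 0, S 0.
The winner is unchanged: still V.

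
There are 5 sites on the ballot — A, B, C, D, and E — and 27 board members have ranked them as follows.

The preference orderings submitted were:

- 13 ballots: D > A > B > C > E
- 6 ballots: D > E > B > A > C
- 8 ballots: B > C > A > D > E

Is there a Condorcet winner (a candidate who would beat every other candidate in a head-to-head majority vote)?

Head-to-head results (27 voters total):
A vs B: B wins 14–13.
A vs C: A wins 19–8.
A vs D: D wins 19–8.
A vs E: A wins 21–6.
B vs C: B wins 27–0.
B vs D: D wins 19–8.
B vs E: B wins 21–6.
C vs D: D wins 19–8.
C vs E: C wins 21–6.
D vs E: D wins 27–0.
D beats each rival — A (19–8), B (19–8), C (19–8), E (27–0) — so D is the Condorcet winner.

Yes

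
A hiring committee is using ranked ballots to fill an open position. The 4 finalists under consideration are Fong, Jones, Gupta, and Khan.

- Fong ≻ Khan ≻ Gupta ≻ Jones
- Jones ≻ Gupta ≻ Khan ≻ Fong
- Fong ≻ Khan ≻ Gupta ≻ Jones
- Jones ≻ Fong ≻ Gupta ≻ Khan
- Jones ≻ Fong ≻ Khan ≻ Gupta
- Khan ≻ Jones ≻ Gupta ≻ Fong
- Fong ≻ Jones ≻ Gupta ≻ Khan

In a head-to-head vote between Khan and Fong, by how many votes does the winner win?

3

Ballots ranking Khan above Fong: 2.
Ballots ranking Fong above Khan: 5.
Fong wins 5–2, a margin of 3.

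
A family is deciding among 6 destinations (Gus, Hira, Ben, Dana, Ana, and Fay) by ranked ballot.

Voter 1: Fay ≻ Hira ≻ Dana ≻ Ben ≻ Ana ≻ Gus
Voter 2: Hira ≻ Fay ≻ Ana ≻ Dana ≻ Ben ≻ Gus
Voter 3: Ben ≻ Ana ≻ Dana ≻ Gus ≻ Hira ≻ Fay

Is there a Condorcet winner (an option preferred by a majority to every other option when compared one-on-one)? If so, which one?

Hira

Head-to-head results (3 voters total):
Gus vs Hira: Hira wins 2–1.
Gus vs Ben: Ben wins 3–0.
Gus vs Dana: Dana wins 3–0.
Gus vs Ana: Ana wins 3–0.
Gus vs Fay: Fay wins 2–1.
Hira vs Ben: Hira wins 2–1.
Hira vs Dana: Hira wins 2–1.
Hira vs Ana: Hira wins 2–1.
Hira vs Fay: Hira wins 2–1.
Ben vs Dana: Dana wins 2–1.
Ben vs Ana: Ben wins 2–1.
Ben vs Fay: Fay wins 2–1.
Dana vs Ana: Ana wins 2–1.
Dana vs Fay: Fay wins 2–1.
Ana vs Fay: Fay wins 2–1.
Hira beats each rival — Gus (2–1), Ben (2–1), Dana (2–1), Ana (2–1), Fay (2–1) — so Hira is the Condorcet winner.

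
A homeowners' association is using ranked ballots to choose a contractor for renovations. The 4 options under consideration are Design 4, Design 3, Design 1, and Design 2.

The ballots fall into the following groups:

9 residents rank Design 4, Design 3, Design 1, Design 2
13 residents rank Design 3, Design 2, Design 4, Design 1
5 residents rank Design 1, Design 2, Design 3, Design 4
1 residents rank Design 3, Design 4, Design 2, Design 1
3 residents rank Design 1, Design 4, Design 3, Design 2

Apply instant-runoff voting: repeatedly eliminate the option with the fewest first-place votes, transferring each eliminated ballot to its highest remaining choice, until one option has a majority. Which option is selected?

Round 1: Design 3 14, Design 4 9, Design 1 8, Design 2 0. Design 2 has the fewest and is eliminated.
Round 2: Design 3 14, Design 4 9, Design 1 8. Design 1 has the fewest and is eliminated.
Round 3: Design 3 19, Design 4 12. Design 3 has a majority.

Design 3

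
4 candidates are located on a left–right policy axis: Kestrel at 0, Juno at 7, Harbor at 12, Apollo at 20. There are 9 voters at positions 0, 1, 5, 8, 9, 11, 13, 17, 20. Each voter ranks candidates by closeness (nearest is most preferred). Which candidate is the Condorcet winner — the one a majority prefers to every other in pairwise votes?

With single-peaked preferences on a line, the Condorcet winner is the candidate closest to the median voter.
The median voter (position 9) is closest to Juno at 7.
Check: Juno vs Kestrel — voters closer to Juno: 7 of 9.

Juno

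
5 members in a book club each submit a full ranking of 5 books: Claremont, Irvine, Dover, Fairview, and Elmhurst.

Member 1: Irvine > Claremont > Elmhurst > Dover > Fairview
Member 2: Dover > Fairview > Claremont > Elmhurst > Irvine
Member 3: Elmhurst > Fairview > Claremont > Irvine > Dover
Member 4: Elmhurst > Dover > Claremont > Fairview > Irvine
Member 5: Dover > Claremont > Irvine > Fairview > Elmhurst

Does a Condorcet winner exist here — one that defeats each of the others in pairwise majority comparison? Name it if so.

Head-to-head results (5 voters total):
Claremont vs Irvine: Claremont wins 4–1.
Claremont vs Dover: Dover wins 3–2.
Claremont vs Fairview: Claremont wins 3–2.
Claremont vs Elmhurst: Claremont wins 3–2.
Irvine vs Dover: Dover wins 3–2.
Irvine vs Fairview: Fairview wins 3–2.
Irvine vs Elmhurst: Elmhurst wins 3–2.
Dover vs Fairview: Dover wins 4–1.
Dover vs Elmhurst: Elmhurst wins 3–2.
Fairview vs Elmhurst: Elmhurst wins 3–2.
No candidate beats all others: Claremont beats Elmhurst beats Dover beats Claremont, a majority cycle.

There is no Condorcet winner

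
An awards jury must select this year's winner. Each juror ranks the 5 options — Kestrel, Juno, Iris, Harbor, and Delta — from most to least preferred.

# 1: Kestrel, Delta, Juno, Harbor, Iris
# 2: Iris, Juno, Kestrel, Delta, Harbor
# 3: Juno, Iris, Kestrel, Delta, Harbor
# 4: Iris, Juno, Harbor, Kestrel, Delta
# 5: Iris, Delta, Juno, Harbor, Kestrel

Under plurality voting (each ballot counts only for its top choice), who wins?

Iris

First-place vote totals:
  Kestrel: 1
  Juno: 1
  Iris: 3
  Harbor: 0
  Delta: 0
Iris has the most first-place votes.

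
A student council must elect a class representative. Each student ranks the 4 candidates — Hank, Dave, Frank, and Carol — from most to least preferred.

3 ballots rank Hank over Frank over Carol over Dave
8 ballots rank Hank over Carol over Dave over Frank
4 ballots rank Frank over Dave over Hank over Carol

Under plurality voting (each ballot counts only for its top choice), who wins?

First-place vote totals:
  Hank: 11
  Dave: 0
  Frank: 4
  Carol: 0
Hank has the most first-place votes.

Hank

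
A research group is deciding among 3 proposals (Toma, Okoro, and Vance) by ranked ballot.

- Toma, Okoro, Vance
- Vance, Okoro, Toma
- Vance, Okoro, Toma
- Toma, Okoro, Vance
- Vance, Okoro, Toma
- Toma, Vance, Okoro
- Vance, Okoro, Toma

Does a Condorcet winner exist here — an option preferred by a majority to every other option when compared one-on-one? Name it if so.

Head-to-head results (7 voters total):
Toma vs Okoro: Okoro wins 4–3.
Toma vs Vance: Vance wins 4–3.
Okoro vs Vance: Vance wins 5–2.
Vance beats each rival — Toma (4–3), Okoro (5–2) — so Vance is the Condorcet winner.

Vance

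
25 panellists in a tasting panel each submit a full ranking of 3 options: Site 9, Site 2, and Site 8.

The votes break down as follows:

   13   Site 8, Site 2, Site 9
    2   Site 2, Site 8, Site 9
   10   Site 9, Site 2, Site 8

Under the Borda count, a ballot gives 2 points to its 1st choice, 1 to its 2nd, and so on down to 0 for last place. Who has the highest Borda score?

Site 8

Borda scores:
  Site 9: 13·0 + 2·0 + 10·2 = 20
  Site 2: 13·1 + 2·2 + 10·1 = 27
  Site 8: 13·2 + 2·1 + 10·0 = 28
Site 8 has the highest total.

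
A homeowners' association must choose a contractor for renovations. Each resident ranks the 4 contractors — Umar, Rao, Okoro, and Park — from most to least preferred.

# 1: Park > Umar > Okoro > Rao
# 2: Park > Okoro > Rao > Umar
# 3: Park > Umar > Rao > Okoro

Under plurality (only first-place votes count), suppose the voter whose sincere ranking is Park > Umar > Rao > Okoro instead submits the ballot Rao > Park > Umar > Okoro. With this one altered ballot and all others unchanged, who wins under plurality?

Park

First-place totals with the altered ballot: Umar 0, Rao 1, Okoro 0, Park 2.
The winner is unchanged: still Park.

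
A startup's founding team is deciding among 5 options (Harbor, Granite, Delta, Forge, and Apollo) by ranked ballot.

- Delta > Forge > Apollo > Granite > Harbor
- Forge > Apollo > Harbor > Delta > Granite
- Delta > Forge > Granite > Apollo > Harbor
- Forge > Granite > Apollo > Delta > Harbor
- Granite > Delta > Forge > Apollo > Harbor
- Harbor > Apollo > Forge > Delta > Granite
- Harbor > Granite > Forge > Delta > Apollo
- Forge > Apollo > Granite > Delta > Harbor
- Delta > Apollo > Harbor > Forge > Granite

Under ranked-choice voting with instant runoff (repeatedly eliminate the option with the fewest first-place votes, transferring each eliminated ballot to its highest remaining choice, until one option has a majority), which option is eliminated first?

Round 1: Delta 3, Forge 3, Harbor 2, Granite 1, Apollo 0. Apollo has the fewest and is eliminated.
Round 2: Delta 3, Forge 3, Harbor 2, Granite 1. Granite has the fewest and is eliminated.
Round 3: Delta 4, Forge 3, Harbor 2. Harbor has the fewest and is eliminated.
Round 4: Forge 5, Delta 4. Forge has a majority.

Apollo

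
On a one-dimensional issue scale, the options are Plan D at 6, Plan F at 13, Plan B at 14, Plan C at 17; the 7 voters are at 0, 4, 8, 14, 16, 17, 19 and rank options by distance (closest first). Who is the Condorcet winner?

With single-peaked preferences on a line, the Condorcet winner is the candidate closest to the median voter.
The median voter (position 14) is closest to Plan B at 14.
Check: Plan B vs Plan D — voters closer to Plan B: 4 of 7.

Plan B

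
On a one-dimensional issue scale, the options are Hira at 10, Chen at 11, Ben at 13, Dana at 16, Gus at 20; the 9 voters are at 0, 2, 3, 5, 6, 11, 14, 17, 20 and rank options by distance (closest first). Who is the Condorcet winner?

With single-peaked preferences on a line, the Condorcet winner is the candidate closest to the median voter.
The median voter (position 6) is closest to Hira at 10.
Check: Hira vs Chen — voters closer to Hira: 5 of 9.

Hira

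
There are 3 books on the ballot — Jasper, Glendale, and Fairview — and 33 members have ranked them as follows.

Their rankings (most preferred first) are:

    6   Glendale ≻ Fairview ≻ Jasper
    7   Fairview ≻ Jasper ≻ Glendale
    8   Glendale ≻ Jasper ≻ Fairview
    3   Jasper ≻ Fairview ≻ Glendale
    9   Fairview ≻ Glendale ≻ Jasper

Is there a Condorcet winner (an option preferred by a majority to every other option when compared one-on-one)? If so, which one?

Fairview

Head-to-head results (33 voters total):
Jasper vs Glendale: Glendale wins 23–10.
Jasper vs Fairview: Fairview wins 22–11.
Glendale vs Fairview: Fairview wins 19–14.
Fairview beats each rival — Jasper (22–11), Glendale (19–14) — so Fairview is the Condorcet winner.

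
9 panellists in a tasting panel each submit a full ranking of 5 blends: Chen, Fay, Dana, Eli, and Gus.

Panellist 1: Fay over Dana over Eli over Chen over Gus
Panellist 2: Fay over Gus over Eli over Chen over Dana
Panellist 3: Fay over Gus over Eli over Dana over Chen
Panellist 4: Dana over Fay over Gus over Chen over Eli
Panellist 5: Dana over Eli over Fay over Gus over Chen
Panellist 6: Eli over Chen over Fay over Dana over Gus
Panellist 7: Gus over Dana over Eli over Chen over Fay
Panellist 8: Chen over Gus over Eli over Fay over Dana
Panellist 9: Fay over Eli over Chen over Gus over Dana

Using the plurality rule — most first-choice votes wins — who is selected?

Fay

First-place vote totals:
  Chen: 1
  Fay: 4
  Dana: 2
  Eli: 1
  Gus: 1
Fay has the most first-place votes.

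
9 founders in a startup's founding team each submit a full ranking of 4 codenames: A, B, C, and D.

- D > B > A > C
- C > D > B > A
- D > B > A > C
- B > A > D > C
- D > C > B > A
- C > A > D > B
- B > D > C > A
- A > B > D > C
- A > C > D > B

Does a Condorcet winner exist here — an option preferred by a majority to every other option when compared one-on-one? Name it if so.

Head-to-head results (9 voters total):
A vs B: B wins 6–3.
A vs C: A wins 5–4.
A vs D: D wins 5–4.
B vs C: B wins 5–4.
B vs D: D wins 6–3.
C vs D: D wins 6–3.
D beats each rival — A (5–4), B (6–3), C (6–3) — so D is the Condorcet winner.

D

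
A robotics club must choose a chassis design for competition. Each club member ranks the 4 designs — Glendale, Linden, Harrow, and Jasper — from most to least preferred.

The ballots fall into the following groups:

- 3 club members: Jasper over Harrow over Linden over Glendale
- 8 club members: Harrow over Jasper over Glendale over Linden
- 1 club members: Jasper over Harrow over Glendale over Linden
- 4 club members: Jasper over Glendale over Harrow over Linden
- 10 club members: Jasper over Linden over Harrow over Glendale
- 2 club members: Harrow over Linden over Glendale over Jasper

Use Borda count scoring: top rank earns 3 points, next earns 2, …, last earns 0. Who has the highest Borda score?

Jasper

Borda scores:
  Glendale: 3·0 + 8·1 + 1 + 4·2 + 10·0 + 2·1 = 19
  Linden: 3·1 + 8·0 + 0 + 4·0 + 10·2 + 2·2 = 27
  Harrow: 3·2 + 8·3 + 2 + 4·1 + 10·1 + 2·3 = 52
  Jasper: 3·3 + 8·2 + 3 + 4·3 + 10·3 + 2·0 = 70
Jasper has the highest total.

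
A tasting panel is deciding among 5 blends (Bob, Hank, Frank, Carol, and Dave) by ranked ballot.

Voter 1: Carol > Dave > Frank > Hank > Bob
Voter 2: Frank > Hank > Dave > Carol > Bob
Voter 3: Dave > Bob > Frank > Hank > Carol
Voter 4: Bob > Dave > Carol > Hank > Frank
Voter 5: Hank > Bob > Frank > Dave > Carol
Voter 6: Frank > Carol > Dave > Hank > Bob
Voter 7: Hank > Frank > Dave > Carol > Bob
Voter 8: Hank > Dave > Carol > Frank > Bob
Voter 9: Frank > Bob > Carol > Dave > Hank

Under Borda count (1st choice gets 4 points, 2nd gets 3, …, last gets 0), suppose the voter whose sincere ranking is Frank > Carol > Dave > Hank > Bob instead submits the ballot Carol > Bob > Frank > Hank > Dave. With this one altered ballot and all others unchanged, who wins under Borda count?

Frank

Borda totals with the altered ballot: Bob 16, Hank 19, Frank 20, Carol 16, Dave 19.
The winner is unchanged: still Frank.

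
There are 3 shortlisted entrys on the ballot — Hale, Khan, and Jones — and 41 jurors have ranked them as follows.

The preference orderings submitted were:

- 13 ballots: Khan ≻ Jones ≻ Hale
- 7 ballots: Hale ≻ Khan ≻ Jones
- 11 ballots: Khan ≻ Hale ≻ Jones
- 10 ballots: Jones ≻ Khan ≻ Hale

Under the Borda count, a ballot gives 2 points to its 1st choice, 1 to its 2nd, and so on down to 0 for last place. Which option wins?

Borda scores:
  Hale: 13·0 + 7·2 + 11·1 + 10·0 = 25
  Khan: 13·2 + 7·1 + 11·2 + 10·1 = 65
  Jones: 13·1 + 7·0 + 11·0 + 10·2 = 33
Khan has the highest total.

Khan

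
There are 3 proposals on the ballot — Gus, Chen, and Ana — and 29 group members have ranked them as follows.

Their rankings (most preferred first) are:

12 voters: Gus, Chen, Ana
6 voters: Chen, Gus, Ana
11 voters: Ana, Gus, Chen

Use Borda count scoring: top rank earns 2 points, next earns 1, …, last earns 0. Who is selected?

Borda scores:
  Gus: 12·2 + 6·1 + 11·1 = 41
  Chen: 12·1 + 6·2 + 11·0 = 24
  Ana: 12·0 + 6·0 + 11·2 = 22
Gus has the highest total.

Gus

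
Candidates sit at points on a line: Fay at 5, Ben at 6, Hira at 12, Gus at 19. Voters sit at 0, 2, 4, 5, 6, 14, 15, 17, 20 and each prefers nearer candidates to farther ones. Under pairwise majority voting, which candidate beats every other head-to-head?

Ben

With single-peaked preferences on a line, the Condorcet winner is the candidate closest to the median voter.
The median voter (position 6) is closest to Ben at 6.
Check: Ben vs Gus — voters closer to Ben: 5 of 9.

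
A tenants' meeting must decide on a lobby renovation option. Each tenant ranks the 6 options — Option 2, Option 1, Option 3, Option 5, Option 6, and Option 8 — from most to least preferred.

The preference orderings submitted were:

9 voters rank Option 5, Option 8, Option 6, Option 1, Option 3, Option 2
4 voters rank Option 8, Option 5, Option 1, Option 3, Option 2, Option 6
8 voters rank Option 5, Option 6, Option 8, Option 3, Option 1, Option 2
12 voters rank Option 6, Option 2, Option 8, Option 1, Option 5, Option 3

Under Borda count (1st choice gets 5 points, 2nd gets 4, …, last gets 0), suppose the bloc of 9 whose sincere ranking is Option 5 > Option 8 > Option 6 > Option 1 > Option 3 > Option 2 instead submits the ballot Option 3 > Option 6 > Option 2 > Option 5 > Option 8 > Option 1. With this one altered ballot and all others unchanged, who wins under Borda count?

Option 6

Borda totals with the altered ballot: Option 2 79, Option 1 44, Option 3 69, Option 5 86, Option 6 128, Option 8 89.
The winner is unchanged: still Option 6.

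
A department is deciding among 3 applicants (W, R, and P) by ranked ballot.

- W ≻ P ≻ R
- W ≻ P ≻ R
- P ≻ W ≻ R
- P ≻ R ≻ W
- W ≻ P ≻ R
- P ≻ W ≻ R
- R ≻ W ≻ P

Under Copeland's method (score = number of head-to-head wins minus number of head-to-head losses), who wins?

Pairwise results:
  W vs R: W wins 5–2.
  W vs P: W wins 4–3.
  R vs P: P wins 6–1.
Copeland scores (wins − losses):
  W: 2 − 0 = 2
  R: 0 − 2 = -2
  P: 1 − 1 = 0
W has the best Copeland score.

W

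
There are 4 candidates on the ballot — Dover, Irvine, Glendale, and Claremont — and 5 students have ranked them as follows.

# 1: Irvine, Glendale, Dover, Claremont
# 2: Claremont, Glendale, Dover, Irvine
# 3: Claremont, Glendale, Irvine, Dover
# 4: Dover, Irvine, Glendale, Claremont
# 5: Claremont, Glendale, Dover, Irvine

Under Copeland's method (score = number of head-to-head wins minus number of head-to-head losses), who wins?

Pairwise results:
  Dover vs Irvine: Dover wins 3–2.
  Dover vs Glendale: Glendale wins 4–1.
  Dover vs Claremont: Claremont wins 3–2.
  Irvine vs Glendale: Glendale wins 3–2.
  Irvine vs Claremont: Claremont wins 3–2.
  Glendale vs Claremont: Claremont wins 3–2.
Copeland scores (wins − losses):
  Dover: 1 − 2 = -1
  Irvine: 0 − 3 = -3
  Glendale: 2 − 1 = 1
  Claremont: 3 − 0 = 3
Claremont has the best Copeland score.

Claremont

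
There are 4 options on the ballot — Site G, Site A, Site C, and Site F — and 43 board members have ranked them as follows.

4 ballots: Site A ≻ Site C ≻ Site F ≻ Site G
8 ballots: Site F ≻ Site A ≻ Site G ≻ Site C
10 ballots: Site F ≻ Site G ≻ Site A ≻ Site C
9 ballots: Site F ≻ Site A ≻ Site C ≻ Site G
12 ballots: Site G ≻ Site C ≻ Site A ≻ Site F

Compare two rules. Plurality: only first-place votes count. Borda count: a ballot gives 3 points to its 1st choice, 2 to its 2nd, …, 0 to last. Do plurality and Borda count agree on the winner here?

Yes

Plurality first-place counts: Site G 12, Site A 4, Site C 0, Site F 27 → Site F.
Borda totals: Site G 64, Site A 68, Site C 41, Site F 85 → Site F.
The two rules agree on Site F.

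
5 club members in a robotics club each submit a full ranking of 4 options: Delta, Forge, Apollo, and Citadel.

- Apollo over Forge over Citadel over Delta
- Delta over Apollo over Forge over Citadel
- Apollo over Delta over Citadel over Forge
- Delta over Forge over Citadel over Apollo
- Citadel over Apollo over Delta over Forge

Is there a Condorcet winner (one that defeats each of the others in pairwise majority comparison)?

Yes

Head-to-head results (5 voters total):
Delta vs Forge: Delta wins 4–1.
Delta vs Apollo: Apollo wins 3–2.
Delta vs Citadel: Delta wins 3–2.
Forge vs Apollo: Apollo wins 4–1.
Forge vs Citadel: Forge wins 3–2.
Apollo vs Citadel: Apollo wins 3–2.
Apollo beats each rival — Delta (3–2), Forge (4–1), Citadel (3–2) — so Apollo is the Condorcet winner.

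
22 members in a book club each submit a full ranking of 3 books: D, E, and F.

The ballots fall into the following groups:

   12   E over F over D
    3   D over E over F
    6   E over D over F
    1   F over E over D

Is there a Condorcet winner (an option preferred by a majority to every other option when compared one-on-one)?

Head-to-head results (22 voters total):
D vs E: E wins 19–3.
D vs F: F wins 13–9.
E vs F: E wins 21–1.
E beats each rival — D (19–3), F (21–1) — so E is the Condorcet winner.

Yes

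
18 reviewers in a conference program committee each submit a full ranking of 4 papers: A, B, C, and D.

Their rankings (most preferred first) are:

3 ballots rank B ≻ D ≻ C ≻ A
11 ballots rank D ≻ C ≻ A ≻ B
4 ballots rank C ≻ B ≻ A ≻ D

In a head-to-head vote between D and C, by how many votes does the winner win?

10

Ballots ranking D above C: 3+11 = 14.
Ballots ranking C above D: 4.
D wins 14–4, a margin of 10.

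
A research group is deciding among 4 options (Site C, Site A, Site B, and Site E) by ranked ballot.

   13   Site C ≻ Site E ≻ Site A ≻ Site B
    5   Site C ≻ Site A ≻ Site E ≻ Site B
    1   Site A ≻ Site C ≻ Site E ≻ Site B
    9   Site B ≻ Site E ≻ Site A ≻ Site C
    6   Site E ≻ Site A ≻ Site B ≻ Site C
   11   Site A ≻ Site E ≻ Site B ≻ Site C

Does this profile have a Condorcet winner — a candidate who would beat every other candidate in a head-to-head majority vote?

Yes

Head-to-head results (45 voters total):
Site C vs Site A: Site A wins 27–18.
Site C vs Site B: Site B wins 26–19.
Site C vs Site E: Site E wins 26–19.
Site A vs Site B: Site A wins 36–9.
Site A vs Site E: Site E wins 28–17.
Site B vs Site E: Site E wins 36–9.
Site E beats each rival — Site C (26–19), Site A (28–17), Site B (36–9) — so Site E is the Condorcet winner.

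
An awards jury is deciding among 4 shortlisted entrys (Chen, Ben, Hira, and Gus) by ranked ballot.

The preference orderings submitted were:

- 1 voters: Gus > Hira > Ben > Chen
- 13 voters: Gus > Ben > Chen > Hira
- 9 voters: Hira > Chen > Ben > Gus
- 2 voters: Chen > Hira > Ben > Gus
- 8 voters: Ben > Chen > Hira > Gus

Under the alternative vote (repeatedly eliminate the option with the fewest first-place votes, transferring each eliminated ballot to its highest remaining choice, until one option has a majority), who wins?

Hira

Round 1: Gus 14, Hira 9, Ben 8, Chen 2. Chen has the fewest and is eliminated.
Round 2: Gus 14, Hira 11, Ben 8. Ben has the fewest and is eliminated.
Round 3: Hira 19, Gus 14. Hira has a majority.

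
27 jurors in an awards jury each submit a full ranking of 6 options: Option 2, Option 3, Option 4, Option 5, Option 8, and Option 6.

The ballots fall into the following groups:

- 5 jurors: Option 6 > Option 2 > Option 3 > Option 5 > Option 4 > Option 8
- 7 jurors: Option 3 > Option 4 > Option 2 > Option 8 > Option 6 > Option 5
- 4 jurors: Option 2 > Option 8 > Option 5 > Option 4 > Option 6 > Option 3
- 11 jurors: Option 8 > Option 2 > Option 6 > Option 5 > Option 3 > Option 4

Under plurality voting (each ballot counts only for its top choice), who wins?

First-place vote totals:
  Option 2: 4
  Option 3: 7
  Option 4: 0
  Option 5: 0
  Option 8: 11
  Option 6: 5
Option 8 has the most first-place votes.

Option 8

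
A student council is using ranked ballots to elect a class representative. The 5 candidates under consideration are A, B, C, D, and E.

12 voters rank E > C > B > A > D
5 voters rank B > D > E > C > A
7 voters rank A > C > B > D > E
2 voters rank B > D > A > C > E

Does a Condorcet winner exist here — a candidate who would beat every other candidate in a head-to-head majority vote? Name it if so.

Head-to-head results (26 voters total):
A vs B: B wins 19–7.
A vs C: C wins 17–9.
A vs D: A wins 19–7.
A vs E: E wins 17–9.
B vs C: C wins 19–7.
B vs D: B wins 26–0.
B vs E: B wins 14–12.
C vs D: C wins 19–7.
C vs E: E wins 17–9.
D vs E: D wins 14–12.
No candidate beats all others: A beats D beats E beats A, a majority cycle.

None — there is no Condorcet winner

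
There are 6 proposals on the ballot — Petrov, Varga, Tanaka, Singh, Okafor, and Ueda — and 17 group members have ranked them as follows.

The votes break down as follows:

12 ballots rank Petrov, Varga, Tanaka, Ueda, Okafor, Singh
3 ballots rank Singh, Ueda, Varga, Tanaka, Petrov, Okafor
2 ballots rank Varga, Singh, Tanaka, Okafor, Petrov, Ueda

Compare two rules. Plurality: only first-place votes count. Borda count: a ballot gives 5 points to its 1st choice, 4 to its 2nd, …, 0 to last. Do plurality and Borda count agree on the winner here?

Plurality first-place counts: Petrov 12, Varga 2, Tanaka 0, Singh 3, Okafor 0, Ueda 0 → Petrov.
Borda totals: Petrov 65, Varga 67, Tanaka 48, Singh 23, Okafor 16, Ueda 36 → Varga.
The two rules disagree: plurality picks Petrov, Borda picks Varga.

No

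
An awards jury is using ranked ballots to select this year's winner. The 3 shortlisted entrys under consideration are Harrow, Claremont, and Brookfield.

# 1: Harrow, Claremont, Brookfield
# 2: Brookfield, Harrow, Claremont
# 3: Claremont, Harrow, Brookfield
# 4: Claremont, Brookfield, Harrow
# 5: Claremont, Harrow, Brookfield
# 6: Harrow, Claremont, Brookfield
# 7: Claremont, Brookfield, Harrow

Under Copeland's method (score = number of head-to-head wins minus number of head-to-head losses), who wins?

Claremont

Pairwise results:
  Harrow vs Claremont: Claremont wins 4–3.
  Harrow vs Brookfield: Harrow wins 4–3.
  Claremont vs Brookfield: Claremont wins 6–1.
Copeland scores (wins − losses):
  Harrow: 1 − 1 = 0
  Claremont: 2 − 0 = 2
  Brookfield: 0 − 2 = -2
Claremont has the best Copeland score.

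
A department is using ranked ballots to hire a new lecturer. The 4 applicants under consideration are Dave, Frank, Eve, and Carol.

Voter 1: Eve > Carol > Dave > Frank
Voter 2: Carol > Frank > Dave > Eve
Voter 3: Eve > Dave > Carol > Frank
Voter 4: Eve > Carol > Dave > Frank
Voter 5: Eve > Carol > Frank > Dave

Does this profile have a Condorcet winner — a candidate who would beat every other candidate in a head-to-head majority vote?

Head-to-head results (5 voters total):
Dave vs Frank: Dave wins 3–2.
Dave vs Eve: Eve wins 4–1.
Dave vs Carol: Carol wins 4–1.
Frank vs Eve: Eve wins 4–1.
Frank vs Carol: Carol wins 5–0.
Eve vs Carol: Eve wins 4–1.
Eve beats each rival — Dave (4–1), Frank (4–1), Carol (4–1) — so Eve is the Condorcet winner.

Yes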